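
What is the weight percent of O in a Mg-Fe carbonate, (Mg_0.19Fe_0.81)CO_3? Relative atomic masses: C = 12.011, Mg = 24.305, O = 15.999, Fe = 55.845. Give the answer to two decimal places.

43.69 wt%

Molar mass of (Mg_0.19Fe_0.81)CO_3: 0.19·24.305 + 0.81·55.845 + 1·12.011 + 3·15.999 = 109.860 g/mol.
Mass of O per formula unit: 3 × 15.999 = 47.997 g.
Weight fraction O = 47.997 / 109.860 = 0.4369.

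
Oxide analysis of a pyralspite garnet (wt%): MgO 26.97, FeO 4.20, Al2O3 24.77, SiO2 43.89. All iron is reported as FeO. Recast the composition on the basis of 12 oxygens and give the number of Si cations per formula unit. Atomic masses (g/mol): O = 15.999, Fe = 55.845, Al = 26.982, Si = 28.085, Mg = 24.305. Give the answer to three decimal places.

3.005 Si apfu

MgO (M=40.304): mol = 0.66916; Mg = 0.66916, O = 0.66916.
FeO (M=71.844): mol = 0.05846; Fe = 0.05846, O = 0.05846.
Al2O3 (M=101.961): mol = 0.24294; Al = 0.48588, O = 0.72882.
SiO2 (M=60.083): mol = 0.73049; Si = 0.73049, O = 1.46098.
ΣO = 2.91742; factor = 12/ΣO = 4.11322.
Si apfu = 0.73049 × 4.11322 = 3.005.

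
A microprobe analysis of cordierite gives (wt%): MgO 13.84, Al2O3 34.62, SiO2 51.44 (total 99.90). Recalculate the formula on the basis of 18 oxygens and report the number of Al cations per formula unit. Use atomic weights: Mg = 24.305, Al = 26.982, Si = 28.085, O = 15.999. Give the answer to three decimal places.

3.976 Al apfu

MgO: 13.84/40.304 = 0.34339 mol → 0.34339 mol Mg, 0.34339 mol O.
Al2O3: 34.62/101.961 = 0.33954 mol → 0.67908 mol Al, 1.01862 mol O.
SiO2: 51.44/60.083 = 0.85615 mol → 0.85615 mol Si, 1.71230 mol O.
Total oxygen = 3.07431 mol. Normalization factor = 18/3.07431 = 5.85497.
Al per 18 O = 0.67908 × 5.85497 = 3.976.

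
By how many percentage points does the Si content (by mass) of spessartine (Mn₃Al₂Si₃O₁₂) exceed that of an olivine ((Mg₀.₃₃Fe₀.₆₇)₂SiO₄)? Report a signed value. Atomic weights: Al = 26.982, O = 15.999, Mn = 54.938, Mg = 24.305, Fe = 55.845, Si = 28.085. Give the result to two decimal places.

1.67 percentage points

First mineral: 84.255 g Si in 495.021 g formula = 17.02 wt% Si.
Second mineral: 28.085 g Si in 182.955 g formula = 15.35 wt% Si.
17.02% − 15.35% gives a difference of 1.67 percentage points.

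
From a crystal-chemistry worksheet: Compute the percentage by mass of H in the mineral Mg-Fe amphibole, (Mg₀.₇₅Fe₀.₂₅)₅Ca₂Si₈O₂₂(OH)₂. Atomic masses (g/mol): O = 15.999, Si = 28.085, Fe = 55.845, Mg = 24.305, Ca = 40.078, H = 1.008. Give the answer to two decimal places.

Molar mass of (Mg₀.₇₅Fe₀.₂₅)₅Ca₂Si₈O₂₂(OH)₂: 3.75*24.305 + 1.25*55.845 + 2*40.078 + 8*28.085 + 24*15.999 + 2*1.008 = 851.778 g/mol.
Mass of H per formula unit: 2 × 1.008 = 2.016 g.
Weight fraction H = 2.016 / 851.778 = 0.0024.

0.24 wt%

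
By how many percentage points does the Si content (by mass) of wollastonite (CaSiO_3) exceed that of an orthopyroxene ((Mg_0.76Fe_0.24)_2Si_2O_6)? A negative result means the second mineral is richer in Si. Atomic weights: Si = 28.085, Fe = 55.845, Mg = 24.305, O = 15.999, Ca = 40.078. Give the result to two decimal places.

-1.84 percentage points

Si in CaSiO_3: molar mass 116.160 g/mol; 1×28.085 = 28.085 g → 24.18 wt%.
Si in (Mg_0.76Fe_0.24)_2Si_2O_6: molar mass 215.913 g/mol; 2×28.085 = 56.170 g → 26.02 wt%.
Difference = 24.18 − 26.02 = -1.84 percentage points.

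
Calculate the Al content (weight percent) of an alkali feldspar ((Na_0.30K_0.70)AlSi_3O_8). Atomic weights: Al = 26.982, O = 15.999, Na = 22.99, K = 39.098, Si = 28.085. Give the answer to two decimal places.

9.87 weight percent

M((Na_0.30K_0.70)AlSi_3O_8) = 273.495 g/mol.
Al contributes 1 × 26.982 = 26.982 g per mole.
26.982/273.495 = 0.0987 → 9.87%.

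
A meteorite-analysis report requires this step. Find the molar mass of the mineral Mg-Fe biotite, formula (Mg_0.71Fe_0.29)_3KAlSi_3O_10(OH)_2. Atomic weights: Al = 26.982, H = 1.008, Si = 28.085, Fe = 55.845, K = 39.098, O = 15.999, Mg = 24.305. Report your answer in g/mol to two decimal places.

The formula mass is the sum 2.13·24.305 + 0.87·55.845 + 1·39.098 + 1·26.982 + 3·28.085 + 12·15.999 + 2·1.008.

444.69 g/mol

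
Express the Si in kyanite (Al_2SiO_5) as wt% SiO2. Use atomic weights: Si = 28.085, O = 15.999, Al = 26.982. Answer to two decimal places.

37.08 wt%

M(Al_2SiO_5) = 162.044 g/mol; M(SiO2) = 60.083 g/mol.
Moles SiO2 per formula unit = 1 Si ÷ 1 = 1.0000.
SiO2 fraction = (1.0000 × 60.083) / 162.044 = 60.083/162.044 = 0.3708.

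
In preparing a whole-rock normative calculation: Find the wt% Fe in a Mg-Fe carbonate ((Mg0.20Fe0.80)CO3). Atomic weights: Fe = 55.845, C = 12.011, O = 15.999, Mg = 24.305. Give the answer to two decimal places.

M((Mg0.20Fe0.80)CO3) = 109.545 g/mol.
Fe contributes 0.80 × 55.845 = 44.676 g per mole.
44.676/109.545 = 0.4078 → 40.78%.

40.78 mass %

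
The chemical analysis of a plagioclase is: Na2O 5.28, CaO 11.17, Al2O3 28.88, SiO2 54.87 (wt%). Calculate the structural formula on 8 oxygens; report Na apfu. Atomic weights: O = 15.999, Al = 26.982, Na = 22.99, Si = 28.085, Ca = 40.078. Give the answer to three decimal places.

Na2O: 5.28/61.979 = 0.08519 mol → 0.17038 mol Na, 0.08519 mol O.
CaO: 11.17/56.077 = 0.19919 mol → 0.19919 mol Ca, 0.19919 mol O.
Al2O3: 28.88/101.961 = 0.28325 mol → 0.56650 mol Al, 0.84975 mol O.
SiO2: 54.87/60.083 = 0.91324 mol → 0.91324 mol Si, 1.82648 mol O.
Total oxygen = 2.96061 mol. Normalization factor = 8/2.96061 = 2.70215.
Na per 8 O = 0.17038 × 2.70215 = 0.460.

0.460 Na apfu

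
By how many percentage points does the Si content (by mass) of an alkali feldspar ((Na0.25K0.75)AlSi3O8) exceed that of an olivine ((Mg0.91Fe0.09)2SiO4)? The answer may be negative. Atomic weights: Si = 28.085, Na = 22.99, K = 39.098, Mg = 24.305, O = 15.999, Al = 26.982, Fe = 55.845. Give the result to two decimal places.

11.53 percentage points

First mineral: 84.255 g Si in 274.300 g formula = 30.72 wt% Si.
Second mineral: 28.085 g Si in 146.368 g formula = 19.19 wt% Si.
30.72% − 19.19% gives a difference of 11.53 percentage points.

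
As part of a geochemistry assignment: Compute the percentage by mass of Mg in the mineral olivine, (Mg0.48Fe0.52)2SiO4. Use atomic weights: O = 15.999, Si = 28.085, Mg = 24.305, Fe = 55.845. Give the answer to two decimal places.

13.45 mass %

Formula mass = 0.96×24.305 + 1.04×55.845 + 1×28.085 + 4×15.999 = 173.493 g/mol, of which 23.333 g is Mg.
So Mg makes up 23.333/173.493 = 0.1345 of the mass, i.e. 13.45%.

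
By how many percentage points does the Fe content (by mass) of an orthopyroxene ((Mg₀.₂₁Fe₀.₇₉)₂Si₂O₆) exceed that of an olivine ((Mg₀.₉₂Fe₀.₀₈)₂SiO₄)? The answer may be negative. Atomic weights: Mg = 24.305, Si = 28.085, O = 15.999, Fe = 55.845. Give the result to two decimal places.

Fe in (Mg₀.₂₁Fe₀.₇₉)₂Si₂O₆: molar mass 250.607 g/mol; 1.58×55.845 = 88.235 g → 35.21 wt%.
Fe in (Mg₀.₉₂Fe₀.₀₈)₂SiO₄: molar mass 145.737 g/mol; 0.16×55.845 = 8.935 g → 6.13 wt%.
Difference = 35.21 − 6.13 = 29.08 percentage points.

29.08 percentage points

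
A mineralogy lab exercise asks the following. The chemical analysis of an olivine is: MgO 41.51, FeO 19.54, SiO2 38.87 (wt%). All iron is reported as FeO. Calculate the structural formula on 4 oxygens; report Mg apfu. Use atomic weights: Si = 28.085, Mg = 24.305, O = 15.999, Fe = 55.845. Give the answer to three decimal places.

41.51 wt% MgO ÷ 40.304 g/mol = 1.02992 mol, giving 1.02992 Mg and 1.02992 O.
19.54 wt% FeO ÷ 71.844 g/mol = 0.27198 mol, giving 0.27198 Fe and 0.27198 O.
38.87 wt% SiO2 ÷ 60.083 g/mol = 0.64694 mol, giving 0.64694 Si and 1.29388 O.
Oxygen sums to 2.59578; scaling by 4/2.59578 = 1.54096 puts the formula on 4 O.
Mg: 1.02992 × 1.54096 = 1.587 atoms per formula unit.

1.587 Mg apfu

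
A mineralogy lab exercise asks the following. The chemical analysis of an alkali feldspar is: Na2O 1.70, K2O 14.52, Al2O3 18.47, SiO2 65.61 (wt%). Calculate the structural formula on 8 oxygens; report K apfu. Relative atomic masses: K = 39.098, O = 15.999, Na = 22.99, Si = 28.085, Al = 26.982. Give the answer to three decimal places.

Na2O: 1.70/61.979 = 0.02743 mol → 0.05486 mol Na, 0.02743 mol O.
K2O: 14.52/94.195 = 0.15415 mol → 0.30830 mol K, 0.15415 mol O.
Al2O3: 18.47/101.961 = 0.18115 mol → 0.36230 mol Al, 0.54345 mol O.
SiO2: 65.61/60.083 = 1.09199 mol → 1.09199 mol Si, 2.18398 mol O.
Total oxygen = 2.90901 mol. Normalization factor = 8/2.90901 = 2.75008.
K per 8 O = 0.30830 × 2.75008 = 0.848.

0.848 K apfu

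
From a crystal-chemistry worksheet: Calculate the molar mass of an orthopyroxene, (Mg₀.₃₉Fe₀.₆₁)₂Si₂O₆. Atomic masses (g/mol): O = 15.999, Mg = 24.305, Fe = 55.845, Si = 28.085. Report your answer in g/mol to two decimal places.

239.25 g/mol

The formula mass is the sum 0.78·24.305 + 1.22·55.845 + 2·28.085 + 6·15.999.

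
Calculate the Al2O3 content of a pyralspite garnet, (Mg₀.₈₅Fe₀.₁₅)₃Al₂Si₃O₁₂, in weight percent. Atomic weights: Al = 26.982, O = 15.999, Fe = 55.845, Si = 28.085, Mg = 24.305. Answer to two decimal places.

Molar mass of (Mg₀.₈₅Fe₀.₁₅)₃Al₂Si₃O₁₂ = 2.55×24.305 + 0.45×55.845 + 2×26.982 + 3×28.085 + 12×15.999 = 417.315 g/mol.
Each formula unit contains 2 Al, equivalent to 2/2 = 1.0000 mol Al2O3.
M(Al2O3) = 2×26.982 + 3×15.999 = 101.961 g/mol.
Mass of Al2O3 per formula unit = 1.0000 × 101.961 = 101.961 g.
Al2O3 wt% = 101.961 / 417.315 × 100 = 24.43%.

24.43 wt%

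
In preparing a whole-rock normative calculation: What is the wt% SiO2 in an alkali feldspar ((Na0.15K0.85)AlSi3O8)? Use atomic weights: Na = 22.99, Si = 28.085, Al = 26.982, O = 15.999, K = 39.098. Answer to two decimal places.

65.33 wt%

M((Na0.15K0.85)AlSi3O8) = 275.911 g/mol; M(SiO2) = 60.083 g/mol.
Moles SiO2 per formula unit = 3 Si ÷ 1 = 3.0000.
SiO2 fraction = (3.0000 × 60.083) / 275.911 = 180.249/275.911 = 0.6533.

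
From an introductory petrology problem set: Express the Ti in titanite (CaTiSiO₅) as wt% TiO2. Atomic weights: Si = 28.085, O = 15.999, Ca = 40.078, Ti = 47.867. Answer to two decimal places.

40.74 wt%

M(CaTiSiO₅) = 196.025 g/mol; M(TiO2) = 79.865 g/mol.
Moles TiO2 per formula unit = 1 Ti ÷ 1 = 1.0000.
TiO2 fraction = (1.0000 × 79.865) / 196.025 = 79.865/196.025 = 0.4074.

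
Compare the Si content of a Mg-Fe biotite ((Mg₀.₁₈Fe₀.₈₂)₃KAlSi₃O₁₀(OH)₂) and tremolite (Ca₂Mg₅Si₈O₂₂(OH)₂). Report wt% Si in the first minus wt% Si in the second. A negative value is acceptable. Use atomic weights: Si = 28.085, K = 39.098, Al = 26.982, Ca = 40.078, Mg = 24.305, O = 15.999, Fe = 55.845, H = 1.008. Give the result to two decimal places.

-10.63 percentage points

M((Mg₀.₁₈Fe₀.₈₂)₃KAlSi₃O₁₀(OH)₂) = 494.842 g/mol, so wt% Si = 84.255/494.842 × 100 = 17.03%.
M(Ca₂Mg₅Si₈O₂₂(OH)₂) = 812.353 g/mol, so wt% Si = 224.680/812.353 × 100 = 27.66%.
17.03 − 27.66 = -10.63 pp.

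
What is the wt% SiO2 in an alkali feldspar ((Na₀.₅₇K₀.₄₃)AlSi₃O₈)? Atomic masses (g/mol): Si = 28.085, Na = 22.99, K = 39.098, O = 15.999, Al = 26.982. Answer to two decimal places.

66.97 wt%

Molar mass of (Na₀.₅₇K₀.₄₃)AlSi₃O₈ = 0.57*22.99 + 0.43*39.098 + 1*26.982 + 3*28.085 + 8*15.999 = 269.145 g/mol.
Each formula unit contains 3 Si, equivalent to 3/1 = 3.0000 mol SiO2.
M(SiO2) = 1×28.085 + 2×15.999 = 60.083 g/mol.
Mass of SiO2 per formula unit = 3.0000 × 60.083 = 180.249 g.
SiO2 wt% = 180.249 / 269.145 × 100 = 66.97%.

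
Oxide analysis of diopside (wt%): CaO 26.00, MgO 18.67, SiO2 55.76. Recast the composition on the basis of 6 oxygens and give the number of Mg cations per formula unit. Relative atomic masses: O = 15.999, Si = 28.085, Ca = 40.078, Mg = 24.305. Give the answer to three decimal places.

0.999 Mg apfu

CaO: 26.00/56.077 = 0.46365 mol → 0.46365 mol Ca, 0.46365 mol O.
MgO: 18.67/40.304 = 0.46323 mol → 0.46323 mol Mg, 0.46323 mol O.
SiO2: 55.76/60.083 = 0.92805 mol → 0.92805 mol Si, 1.85610 mol O.
Total oxygen = 2.78298 mol. Normalization factor = 6/2.78298 = 2.15596.
Mg per 6 O = 0.46323 × 2.15596 = 0.999.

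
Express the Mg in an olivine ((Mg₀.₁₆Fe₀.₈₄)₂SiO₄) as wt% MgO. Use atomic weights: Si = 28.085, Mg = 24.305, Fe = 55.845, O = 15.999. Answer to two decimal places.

Molar mass of (Mg₀.₁₆Fe₀.₈₄)₂SiO₄ = 0.32×24.305 + 1.68×55.845 + 1×28.085 + 4×15.999 = 193.678 g/mol.
Each formula unit contains 0.32 Mg, equivalent to 0.32/1 = 0.3200 mol MgO.
M(MgO) = 1×24.305 + 1×15.999 = 40.304 g/mol.
Mass of MgO per formula unit = 0.3200 × 40.304 = 12.897 g.
MgO wt% = 12.897 / 193.678 × 100 = 6.66%.

6.66 wt%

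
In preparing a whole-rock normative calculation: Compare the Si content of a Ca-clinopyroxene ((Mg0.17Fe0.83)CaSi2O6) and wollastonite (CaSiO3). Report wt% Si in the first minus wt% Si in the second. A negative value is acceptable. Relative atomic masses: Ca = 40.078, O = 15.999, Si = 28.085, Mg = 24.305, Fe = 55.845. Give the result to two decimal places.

-1.04 percentage points

First mineral: 56.170 g Si in 242.725 g formula = 23.14 wt% Si.
Second mineral: 28.085 g Si in 116.160 g formula = 24.18 wt% Si.
23.14% − 24.18% gives a difference of -1.04 percentage points.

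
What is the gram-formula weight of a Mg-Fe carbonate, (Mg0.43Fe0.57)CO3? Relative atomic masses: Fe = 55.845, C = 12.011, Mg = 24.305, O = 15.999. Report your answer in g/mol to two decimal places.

M = 0.43·24.305 + 0.57·55.845 + 1·12.011 + 3·15.999

102.29 g/mol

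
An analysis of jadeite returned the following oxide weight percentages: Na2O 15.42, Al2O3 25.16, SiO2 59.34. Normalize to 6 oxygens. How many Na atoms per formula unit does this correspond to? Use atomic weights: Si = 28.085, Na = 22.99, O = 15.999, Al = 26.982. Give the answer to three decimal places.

1.007 Na apfu

15.42 wt% Na2O ÷ 61.979 g/mol = 0.24879 mol, giving 0.49758 Na and 0.24879 O.
25.16 wt% Al2O3 ÷ 101.961 g/mol = 0.24676 mol, giving 0.49352 Al and 0.74028 O.
59.34 wt% SiO2 ÷ 60.083 g/mol = 0.98763 mol, giving 0.98763 Si and 1.97526 O.
Oxygen sums to 2.96433; scaling by 6/2.96433 = 2.02407 puts the formula on 6 O.
Na: 0.49758 × 2.02407 = 1.007 atoms per formula unit.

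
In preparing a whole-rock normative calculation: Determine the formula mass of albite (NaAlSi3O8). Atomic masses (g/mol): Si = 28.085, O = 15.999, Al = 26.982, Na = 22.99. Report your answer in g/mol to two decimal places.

262.22 g/mol

M = 1×22.99 + 1×26.982 + 3×28.085 + 8×15.999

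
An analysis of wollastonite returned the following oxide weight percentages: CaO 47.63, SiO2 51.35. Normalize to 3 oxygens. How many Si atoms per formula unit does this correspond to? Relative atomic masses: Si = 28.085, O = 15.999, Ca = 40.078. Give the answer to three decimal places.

47.63 wt% CaO ÷ 56.077 g/mol = 0.84937 mol, giving 0.84937 Ca and 0.84937 O.
51.35 wt% SiO2 ÷ 60.083 g/mol = 0.85465 mol, giving 0.85465 Si and 1.70930 O.
Oxygen sums to 2.55867; scaling by 3/2.55867 = 1.17248 puts the formula on 3 O.
Si: 0.85465 × 1.17248 = 1.002 atoms per formula unit.

1.002 Si apfu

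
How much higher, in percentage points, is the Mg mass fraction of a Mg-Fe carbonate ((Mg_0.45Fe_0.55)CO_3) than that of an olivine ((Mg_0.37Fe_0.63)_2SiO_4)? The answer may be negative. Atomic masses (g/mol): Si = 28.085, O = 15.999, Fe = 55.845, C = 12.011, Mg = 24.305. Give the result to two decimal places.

Mg in (Mg_0.45Fe_0.55)CO_3: molar mass 101.660 g/mol; 0.45×24.305 = 10.937 g → 10.76 wt%.
Mg in (Mg_0.37Fe_0.63)_2SiO_4: molar mass 180.431 g/mol; 0.74×24.305 = 17.986 g → 9.97 wt%.
Difference = 10.76 − 9.97 = 0.79 percentage points.

0.79 percentage points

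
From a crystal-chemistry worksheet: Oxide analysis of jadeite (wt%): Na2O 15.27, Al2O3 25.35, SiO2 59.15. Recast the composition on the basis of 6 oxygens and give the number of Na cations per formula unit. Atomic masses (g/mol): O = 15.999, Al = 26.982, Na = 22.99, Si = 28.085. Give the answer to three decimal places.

0.998 Na apfu

Na2O: 15.27/61.979 = 0.24637 mol → 0.49274 mol Na, 0.24637 mol O.
Al2O3: 25.35/101.961 = 0.24862 mol → 0.49724 mol Al, 0.74586 mol O.
SiO2: 59.15/60.083 = 0.98447 mol → 0.98447 mol Si, 1.96894 mol O.
Total oxygen = 2.96117 mol. Normalization factor = 6/2.96117 = 2.02623.
Na per 6 O = 0.49274 × 2.02623 = 0.998.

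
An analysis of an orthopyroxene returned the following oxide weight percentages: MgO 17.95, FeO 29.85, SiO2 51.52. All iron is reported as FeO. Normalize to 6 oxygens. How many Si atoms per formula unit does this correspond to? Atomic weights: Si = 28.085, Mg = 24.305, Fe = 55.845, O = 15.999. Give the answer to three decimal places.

MgO: 17.95/40.304 = 0.44537 mol → 0.44537 mol Mg, 0.44537 mol O.
FeO: 29.85/71.844 = 0.41548 mol → 0.41548 mol Fe, 0.41548 mol O.
SiO2: 51.52/60.083 = 0.85748 mol → 0.85748 mol Si, 1.71496 mol O.
Total oxygen = 2.57581 mol. Normalization factor = 6/2.57581 = 2.32936.
Si per 6 O = 0.85748 × 2.32936 = 1.997.

1.997 Si apfu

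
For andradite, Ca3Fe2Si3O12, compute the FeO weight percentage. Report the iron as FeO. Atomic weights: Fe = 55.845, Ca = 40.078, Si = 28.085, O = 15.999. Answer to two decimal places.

Molar mass of Ca3Fe2Si3O12 = 3·40.078 + 2·55.845 + 3·28.085 + 12·15.999 = 508.167 g/mol.
Each formula unit contains 2 Fe, equivalent to 2/1 = 2.0000 mol FeO.
M(FeO) = 1×55.845 + 1×15.999 = 71.844 g/mol.
Mass of FeO per formula unit = 2.0000 × 71.844 = 143.688 g.
FeO wt% = 143.688 / 508.167 × 100 = 28.28%.

28.28 wt%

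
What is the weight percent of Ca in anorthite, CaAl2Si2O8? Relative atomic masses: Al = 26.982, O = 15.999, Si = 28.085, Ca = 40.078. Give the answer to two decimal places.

Molar mass of CaAl2Si2O8: 1×40.078 + 2×26.982 + 2×28.085 + 8×15.999 = 278.204 g/mol.
Mass of Ca per formula unit: 1 × 40.078 = 40.078 g.
Weight fraction Ca = 40.078 / 278.204 = 0.1441.

14.41 mass %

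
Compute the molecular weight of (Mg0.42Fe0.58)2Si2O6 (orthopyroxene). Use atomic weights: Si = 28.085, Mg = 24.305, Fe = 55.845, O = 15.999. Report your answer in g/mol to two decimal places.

Mg: 0.84 × 24.305 = 20.4162
Fe: 1.16 × 55.845 = 64.7802
Si: 2 × 28.085 = 56.1700
O: 6 × 15.999 = 95.9940
Summing the contributions gives the formula mass.

237.36 g/mol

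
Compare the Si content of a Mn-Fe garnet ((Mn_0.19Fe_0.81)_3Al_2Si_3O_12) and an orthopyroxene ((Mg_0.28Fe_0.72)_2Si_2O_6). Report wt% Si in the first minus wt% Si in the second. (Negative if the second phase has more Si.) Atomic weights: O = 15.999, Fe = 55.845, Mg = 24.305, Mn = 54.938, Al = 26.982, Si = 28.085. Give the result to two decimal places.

-5.87 percentage points

Si in (Mn_0.19Fe_0.81)_3Al_2Si_3O_12: molar mass 497.225 g/mol; 3×28.085 = 84.255 g → 16.95 wt%.
Si in (Mg_0.28Fe_0.72)_2Si_2O_6: molar mass 246.192 g/mol; 2×28.085 = 56.170 g → 22.82 wt%.
Difference = 16.95 − 22.82 = -5.87 percentage points.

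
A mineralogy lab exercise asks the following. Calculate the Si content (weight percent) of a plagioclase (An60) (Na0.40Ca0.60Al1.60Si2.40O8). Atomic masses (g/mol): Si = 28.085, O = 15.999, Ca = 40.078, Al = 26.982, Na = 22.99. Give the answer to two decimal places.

24.80 weight percent

M(Na0.40Ca0.60Al1.60Si2.40O8) = 271.810 g/mol.
Si contributes 2.40 × 28.085 = 67.404 g per mole.
67.404/271.810 = 0.2480 → 24.80%.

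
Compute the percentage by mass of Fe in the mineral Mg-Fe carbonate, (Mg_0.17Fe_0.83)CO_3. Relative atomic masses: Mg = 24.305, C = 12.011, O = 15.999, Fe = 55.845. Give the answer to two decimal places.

Formula mass = 0.17·24.305 + 0.83·55.845 + 1·12.011 + 3·15.999 = 110.491 g/mol, of which 46.351 g is Fe.
So Fe makes up 46.351/110.491 = 0.4195 of the mass, i.e. 41.95%.

41.95 wt%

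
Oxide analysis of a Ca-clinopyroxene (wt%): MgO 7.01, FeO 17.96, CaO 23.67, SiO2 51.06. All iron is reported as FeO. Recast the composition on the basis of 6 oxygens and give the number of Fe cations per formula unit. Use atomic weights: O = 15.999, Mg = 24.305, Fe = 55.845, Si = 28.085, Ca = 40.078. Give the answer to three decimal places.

0.589 Fe apfu

MgO (M=40.304): mol = 0.17393; Mg = 0.17393, O = 0.17393.
FeO (M=71.844): mol = 0.24999; Fe = 0.24999, O = 0.24999.
CaO (M=56.077): mol = 0.42210; Ca = 0.42210, O = 0.42210.
SiO2 (M=60.083): mol = 0.84982; Si = 0.84982, O = 1.69964.
ΣO = 2.54566; factor = 6/ΣO = 2.35695.
Fe apfu = 0.24999 × 2.35695 = 0.589.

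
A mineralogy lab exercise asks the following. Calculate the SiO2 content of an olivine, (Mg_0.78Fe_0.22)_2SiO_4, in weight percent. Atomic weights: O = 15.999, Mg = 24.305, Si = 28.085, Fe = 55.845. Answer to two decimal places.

38.87 wt%

Molar mass of (Mg_0.78Fe_0.22)_2SiO_4 = 1.56·24.305 + 0.44·55.845 + 1·28.085 + 4·15.999 = 154.569 g/mol.
Each formula unit contains 1 Si, equivalent to 1/1 = 1.0000 mol SiO2.
M(SiO2) = 1×28.085 + 2×15.999 = 60.083 g/mol.
Mass of SiO2 per formula unit = 1.0000 × 60.083 = 60.083 g.
SiO2 wt% = 60.083 / 154.569 × 100 = 38.87%.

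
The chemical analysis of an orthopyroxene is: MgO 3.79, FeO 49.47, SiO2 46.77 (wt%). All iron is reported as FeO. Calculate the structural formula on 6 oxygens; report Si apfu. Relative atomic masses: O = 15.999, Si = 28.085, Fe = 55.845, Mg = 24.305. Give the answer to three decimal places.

1.996 Si apfu

MgO (M=40.304): mol = 0.09404; Mg = 0.09404, O = 0.09404.
FeO (M=71.844): mol = 0.68858; Fe = 0.68858, O = 0.68858.
SiO2 (M=60.083): mol = 0.77842; Si = 0.77842, O = 1.55684.
ΣO = 2.33946; factor = 6/ΣO = 2.56469.
Si apfu = 0.77842 × 2.56469 = 1.996.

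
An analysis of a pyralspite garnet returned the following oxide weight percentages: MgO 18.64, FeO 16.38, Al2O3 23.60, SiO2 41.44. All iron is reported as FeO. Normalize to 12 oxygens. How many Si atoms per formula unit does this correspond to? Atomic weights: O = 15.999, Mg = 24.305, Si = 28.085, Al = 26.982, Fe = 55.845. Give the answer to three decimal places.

2.994 Si apfu

MgO: 18.64/40.304 = 0.46249 mol → 0.46249 mol Mg, 0.46249 mol O.
FeO: 16.38/71.844 = 0.22799 mol → 0.22799 mol Fe, 0.22799 mol O.
Al2O3: 23.60/101.961 = 0.23146 mol → 0.46292 mol Al, 0.69438 mol O.
SiO2: 41.44/60.083 = 0.68971 mol → 0.68971 mol Si, 1.37942 mol O.
Total oxygen = 2.76428 mol. Normalization factor = 12/2.76428 = 4.34109.
Si per 12 O = 0.68971 × 4.34109 = 2.994.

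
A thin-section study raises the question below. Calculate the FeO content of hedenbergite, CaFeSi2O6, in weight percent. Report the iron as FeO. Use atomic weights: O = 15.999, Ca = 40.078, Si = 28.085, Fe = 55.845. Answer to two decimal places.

M(CaFeSi2O6) = 248.087 g/mol; M(FeO) = 71.844 g/mol.
Moles FeO per formula unit = 1 Fe ÷ 1 = 1.0000.
FeO fraction = (1.0000 × 71.844) / 248.087 = 71.844/248.087 = 0.2896.

28.96 wt%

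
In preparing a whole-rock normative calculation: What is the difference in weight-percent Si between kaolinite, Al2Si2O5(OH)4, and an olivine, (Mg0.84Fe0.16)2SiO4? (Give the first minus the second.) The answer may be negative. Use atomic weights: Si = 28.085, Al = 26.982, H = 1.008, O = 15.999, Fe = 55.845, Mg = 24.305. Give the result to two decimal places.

3.13 percentage points

First mineral: 56.170 g Si in 258.157 g formula = 21.76 wt% Si.
Second mineral: 28.085 g Si in 150.784 g formula = 18.63 wt% Si.
21.76% − 18.63% gives a difference of 3.13 percentage points.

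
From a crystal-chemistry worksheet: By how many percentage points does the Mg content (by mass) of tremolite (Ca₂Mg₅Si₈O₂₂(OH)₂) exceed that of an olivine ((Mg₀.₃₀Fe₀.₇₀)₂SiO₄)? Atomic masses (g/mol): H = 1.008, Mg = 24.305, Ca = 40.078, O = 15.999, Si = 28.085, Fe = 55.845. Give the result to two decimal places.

Mg in Ca₂Mg₅Si₈O₂₂(OH)₂: molar mass 812.353 g/mol; 5×24.305 = 121.525 g → 14.96 wt%.
Mg in (Mg₀.₃₀Fe₀.₇₀)₂SiO₄: molar mass 184.847 g/mol; 0.60×24.305 = 14.583 g → 7.89 wt%.
Difference = 14.96 − 7.89 = 7.07 percentage points.

7.07 percentage points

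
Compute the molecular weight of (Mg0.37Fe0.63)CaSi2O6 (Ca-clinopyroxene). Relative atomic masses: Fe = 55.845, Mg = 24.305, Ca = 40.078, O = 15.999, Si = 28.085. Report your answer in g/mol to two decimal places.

236.42 g/mol

M = 0.37*24.305 + 0.63*55.845 + 1*40.078 + 2*28.085 + 6*15.999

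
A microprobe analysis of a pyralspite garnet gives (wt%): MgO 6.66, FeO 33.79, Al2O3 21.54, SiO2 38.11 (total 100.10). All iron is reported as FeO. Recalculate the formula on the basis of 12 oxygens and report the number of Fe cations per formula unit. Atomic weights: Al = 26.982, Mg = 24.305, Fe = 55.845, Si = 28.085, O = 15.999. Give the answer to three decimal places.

MgO (M=40.304): mol = 0.16524; Mg = 0.16524, O = 0.16524.
FeO (M=71.844): mol = 0.47032; Fe = 0.47032, O = 0.47032.
Al2O3 (M=101.961): mol = 0.21126; Al = 0.42252, O = 0.63378.
SiO2 (M=60.083): mol = 0.63429; Si = 0.63429, O = 1.26858.
ΣO = 2.53792; factor = 12/ΣO = 4.72828.
Fe apfu = 0.47032 × 4.72828 = 2.224.

2.224 Fe apfu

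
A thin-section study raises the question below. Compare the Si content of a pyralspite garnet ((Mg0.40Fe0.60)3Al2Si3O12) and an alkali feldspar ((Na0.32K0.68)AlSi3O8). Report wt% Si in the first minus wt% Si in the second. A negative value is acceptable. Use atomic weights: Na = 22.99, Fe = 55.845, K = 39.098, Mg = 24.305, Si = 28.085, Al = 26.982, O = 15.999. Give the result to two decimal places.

-12.52 percentage points

M((Mg0.40Fe0.60)3Al2Si3O12) = 459.894 g/mol, so wt% Si = 84.255/459.894 × 100 = 18.32%.
M((Na0.32K0.68)AlSi3O8) = 273.172 g/mol, so wt% Si = 84.255/273.172 × 100 = 30.84%.
18.32 − 30.84 = -12.52 pp.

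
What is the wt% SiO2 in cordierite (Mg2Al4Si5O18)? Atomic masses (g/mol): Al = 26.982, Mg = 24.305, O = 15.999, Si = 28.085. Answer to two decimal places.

Formula mass = 584.945 g/mol.
5 Si → 5.0000 mol SiO2 per formula unit; M(SiO2) = 60.083, so SiO2 mass = 300.415 g.
300.415/584.945 × 100 = 51.36 wt%.

51.36 wt%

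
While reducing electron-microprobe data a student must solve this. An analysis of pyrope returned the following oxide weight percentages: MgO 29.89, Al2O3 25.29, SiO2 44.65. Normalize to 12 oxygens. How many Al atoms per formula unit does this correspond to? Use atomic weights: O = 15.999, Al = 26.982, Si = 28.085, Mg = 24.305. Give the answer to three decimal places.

2.003 Al apfu

MgO (M=40.304): mol = 0.74161; Mg = 0.74161, O = 0.74161.
Al2O3 (M=101.961): mol = 0.24804; Al = 0.49608, O = 0.74412.
SiO2 (M=60.083): mol = 0.74314; Si = 0.74314, O = 1.48628.
ΣO = 2.97201; factor = 12/ΣO = 4.03767.
Al apfu = 0.49608 × 4.03767 = 2.003.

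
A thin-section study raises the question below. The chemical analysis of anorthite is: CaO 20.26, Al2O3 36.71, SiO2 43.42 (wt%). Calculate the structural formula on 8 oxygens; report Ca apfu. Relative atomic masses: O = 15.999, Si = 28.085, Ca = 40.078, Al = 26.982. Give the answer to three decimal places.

1.001 Ca apfu

20.26 wt% CaO ÷ 56.077 g/mol = 0.36129 mol, giving 0.36129 Ca and 0.36129 O.
36.71 wt% Al2O3 ÷ 101.961 g/mol = 0.36004 mol, giving 0.72008 Al and 1.08012 O.
43.42 wt% SiO2 ÷ 60.083 g/mol = 0.72267 mol, giving 0.72267 Si and 1.44534 O.
Oxygen sums to 2.88675; scaling by 8/2.88675 = 2.77128 puts the formula on 8 O.
Ca: 0.36129 × 2.77128 = 1.001 atoms per formula unit.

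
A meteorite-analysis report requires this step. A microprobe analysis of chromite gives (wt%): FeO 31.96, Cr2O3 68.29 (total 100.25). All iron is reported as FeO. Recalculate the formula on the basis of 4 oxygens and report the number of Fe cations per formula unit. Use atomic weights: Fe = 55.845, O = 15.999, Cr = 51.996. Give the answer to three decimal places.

0.993 Fe apfu

31.96 wt% FeO ÷ 71.844 g/mol = 0.44485 mol, giving 0.44485 Fe and 0.44485 O.
68.29 wt% Cr2O3 ÷ 151.989 g/mol = 0.44931 mol, giving 0.89862 Cr and 1.34793 O.
Oxygen sums to 1.79278; scaling by 4/1.79278 = 2.23117 puts the formula on 4 O.
Fe: 0.44485 × 2.23117 = 0.993 atoms per formula unit.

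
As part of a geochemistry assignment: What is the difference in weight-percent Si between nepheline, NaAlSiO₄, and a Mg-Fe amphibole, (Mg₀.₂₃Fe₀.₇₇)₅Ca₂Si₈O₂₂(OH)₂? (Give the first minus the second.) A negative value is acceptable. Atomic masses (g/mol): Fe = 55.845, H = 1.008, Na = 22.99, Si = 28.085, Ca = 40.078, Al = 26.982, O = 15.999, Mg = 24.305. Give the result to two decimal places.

M(NaAlSiO₄) = 142.053 g/mol, so wt% Si = 28.085/142.053 × 100 = 19.77%.
M((Mg₀.₂₃Fe₀.₇₇)₅Ca₂Si₈O₂₂(OH)₂) = 933.782 g/mol, so wt% Si = 224.680/933.782 × 100 = 24.06%.
19.77 − 24.06 = -4.29 pp.

-4.29 percentage points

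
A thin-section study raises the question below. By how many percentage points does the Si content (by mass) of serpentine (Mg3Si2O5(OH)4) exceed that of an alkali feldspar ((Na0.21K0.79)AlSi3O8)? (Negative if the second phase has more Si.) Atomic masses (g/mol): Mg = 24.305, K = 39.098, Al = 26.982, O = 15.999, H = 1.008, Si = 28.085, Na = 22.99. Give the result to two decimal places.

M(Mg3Si2O5(OH)4) = 277.108 g/mol, so wt% Si = 56.170/277.108 × 100 = 20.27%.
M((Na0.21K0.79)AlSi3O8) = 274.944 g/mol, so wt% Si = 84.255/274.944 × 100 = 30.64%.
20.27 − 30.64 = -10.37 pp.

-10.37 percentage points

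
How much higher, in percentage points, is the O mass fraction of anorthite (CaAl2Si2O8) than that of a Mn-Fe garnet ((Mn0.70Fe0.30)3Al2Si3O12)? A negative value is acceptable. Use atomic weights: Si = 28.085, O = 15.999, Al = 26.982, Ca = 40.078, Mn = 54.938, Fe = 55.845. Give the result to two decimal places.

M(CaAl2Si2O8) = 278.204 g/mol, so wt% O = 127.992/278.204 × 100 = 46.01%.
M((Mn0.70Fe0.30)3Al2Si3O12) = 495.837 g/mol, so wt% O = 191.988/495.837 × 100 = 38.72%.
46.01 − 38.72 = 7.29 pp.

7.29 percentage points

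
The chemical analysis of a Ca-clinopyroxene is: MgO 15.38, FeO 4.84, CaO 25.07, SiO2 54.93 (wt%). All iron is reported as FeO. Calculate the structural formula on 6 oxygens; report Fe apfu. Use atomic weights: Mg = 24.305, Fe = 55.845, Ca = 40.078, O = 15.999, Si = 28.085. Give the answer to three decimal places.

0.148 Fe apfu

MgO (M=40.304): mol = 0.38160; Mg = 0.38160, O = 0.38160.
FeO (M=71.844): mol = 0.06737; Fe = 0.06737, O = 0.06737.
CaO (M=56.077): mol = 0.44706; Ca = 0.44706, O = 0.44706.
SiO2 (M=60.083): mol = 0.91424; Si = 0.91424, O = 1.82848.
ΣO = 2.72451; factor = 6/ΣO = 2.20223.
Fe apfu = 0.06737 × 2.20223 = 0.148.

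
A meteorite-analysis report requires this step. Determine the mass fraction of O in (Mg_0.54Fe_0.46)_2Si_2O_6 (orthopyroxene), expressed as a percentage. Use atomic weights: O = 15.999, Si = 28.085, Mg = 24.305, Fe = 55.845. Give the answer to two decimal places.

41.77 mass %

Molar mass of (Mg_0.54Fe_0.46)_2Si_2O_6: 1.08×24.305 + 0.92×55.845 + 2×28.085 + 6×15.999 = 229.791 g/mol.
Mass of O per formula unit: 6 × 15.999 = 95.994 g.
Weight fraction O = 95.994 / 229.791 = 0.4177.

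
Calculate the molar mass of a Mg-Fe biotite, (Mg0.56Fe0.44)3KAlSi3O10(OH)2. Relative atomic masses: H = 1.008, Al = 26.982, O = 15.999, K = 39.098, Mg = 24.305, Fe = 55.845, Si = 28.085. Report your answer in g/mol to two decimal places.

458.89 g/mol

M = 1.68*24.305 + 1.32*55.845 + 1*39.098 + 1*26.982 + 3*28.085 + 12*15.999 + 2*1.008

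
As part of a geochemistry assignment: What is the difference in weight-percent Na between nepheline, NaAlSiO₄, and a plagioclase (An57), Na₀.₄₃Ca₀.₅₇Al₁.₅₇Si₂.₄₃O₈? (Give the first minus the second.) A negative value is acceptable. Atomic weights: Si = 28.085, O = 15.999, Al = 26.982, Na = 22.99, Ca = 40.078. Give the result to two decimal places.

Na in NaAlSiO₄: molar mass 142.053 g/mol; 1×22.99 = 22.990 g → 16.18 wt%.
Na in Na₀.₄₃Ca₀.₅₇Al₁.₅₇Si₂.₄₃O₈: molar mass 271.330 g/mol; 0.43×22.99 = 9.886 g → 3.64 wt%.
Difference = 16.18 − 3.64 = 12.54 percentage points.

12.54 percentage points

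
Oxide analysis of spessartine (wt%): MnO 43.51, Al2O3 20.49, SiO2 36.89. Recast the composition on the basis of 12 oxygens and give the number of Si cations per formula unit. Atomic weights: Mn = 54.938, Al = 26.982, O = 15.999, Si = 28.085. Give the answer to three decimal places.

43.51 wt% MnO ÷ 70.937 g/mol = 0.61336 mol, giving 0.61336 Mn and 0.61336 O.
20.49 wt% Al2O3 ÷ 101.961 g/mol = 0.20096 mol, giving 0.40192 Al and 0.60288 O.
36.89 wt% SiO2 ÷ 60.083 g/mol = 0.61398 mol, giving 0.61398 Si and 1.22796 O.
Oxygen sums to 2.44420; scaling by 12/2.44420 = 4.90958 puts the formula on 12 O.
Si: 0.61398 × 4.90958 = 3.014 atoms per formula unit.

3.014 Si apfu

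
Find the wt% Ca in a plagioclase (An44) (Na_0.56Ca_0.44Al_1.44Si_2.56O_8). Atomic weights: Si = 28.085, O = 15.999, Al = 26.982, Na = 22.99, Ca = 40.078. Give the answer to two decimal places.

6.55 weight percent

Formula mass = 0.56*22.99 + 0.44*40.078 + 1.44*26.982 + 2.56*28.085 + 8*15.999 = 269.252 g/mol, of which 17.634 g is Ca.
So Ca makes up 17.634/269.252 = 0.0655 of the mass, i.e. 6.55%.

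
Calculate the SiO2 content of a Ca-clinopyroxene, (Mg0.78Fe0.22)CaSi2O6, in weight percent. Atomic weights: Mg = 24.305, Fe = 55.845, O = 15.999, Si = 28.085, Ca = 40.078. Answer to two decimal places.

M((Mg0.78Fe0.22)CaSi2O6) = 223.486 g/mol; M(SiO2) = 60.083 g/mol.
Moles SiO2 per formula unit = 2 Si ÷ 1 = 2.0000.
SiO2 fraction = (2.0000 × 60.083) / 223.486 = 120.166/223.486 = 0.5377.

53.77 wt%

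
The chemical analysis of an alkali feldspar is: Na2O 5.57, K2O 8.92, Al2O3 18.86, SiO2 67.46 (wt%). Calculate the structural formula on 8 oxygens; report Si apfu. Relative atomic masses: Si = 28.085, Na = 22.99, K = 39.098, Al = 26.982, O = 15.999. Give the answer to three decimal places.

3.009 Si apfu

Na2O: 5.57/61.979 = 0.08987 mol → 0.17974 mol Na, 0.08987 mol O.
K2O: 8.92/94.195 = 0.09470 mol → 0.18940 mol K, 0.09470 mol O.
Al2O3: 18.86/101.961 = 0.18497 mol → 0.36994 mol Al, 0.55491 mol O.
SiO2: 67.46/60.083 = 1.12278 mol → 1.12278 mol Si, 2.24556 mol O.
Total oxygen = 2.98504 mol. Normalization factor = 8/2.98504 = 2.68003.
Si per 8 O = 1.12278 × 2.68003 = 3.009.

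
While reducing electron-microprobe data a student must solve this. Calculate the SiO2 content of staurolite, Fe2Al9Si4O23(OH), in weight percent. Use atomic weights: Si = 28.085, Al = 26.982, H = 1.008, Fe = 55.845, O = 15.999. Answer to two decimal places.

M(Fe2Al9Si4O23(OH)) = 851.852 g/mol; M(SiO2) = 60.083 g/mol.
Moles SiO2 per formula unit = 4 Si ÷ 1 = 4.0000.
SiO2 fraction = (4.0000 × 60.083) / 851.852 = 240.332/851.852 = 0.2821.

28.21 wt%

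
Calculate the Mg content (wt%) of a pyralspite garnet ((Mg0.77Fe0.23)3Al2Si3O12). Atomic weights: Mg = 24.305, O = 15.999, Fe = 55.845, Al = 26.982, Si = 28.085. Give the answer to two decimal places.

13.21 wt%

Molar mass of (Mg0.77Fe0.23)3Al2Si3O12: 2.31*24.305 + 0.69*55.845 + 2*26.982 + 3*28.085 + 12*15.999 = 424.885 g/mol.
Mass of Mg per formula unit: 2.31 × 24.305 = 56.145 g.
Weight fraction Mg = 56.145 / 424.885 = 0.1321.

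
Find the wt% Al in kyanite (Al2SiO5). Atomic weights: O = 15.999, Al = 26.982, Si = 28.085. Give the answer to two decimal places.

Molar mass of Al2SiO5: 2×26.982 + 1×28.085 + 5×15.999 = 162.044 g/mol.
Mass of Al per formula unit: 2 × 26.982 = 53.964 g.
Weight fraction Al = 53.964 / 162.044 = 0.3330.

33.30 wt%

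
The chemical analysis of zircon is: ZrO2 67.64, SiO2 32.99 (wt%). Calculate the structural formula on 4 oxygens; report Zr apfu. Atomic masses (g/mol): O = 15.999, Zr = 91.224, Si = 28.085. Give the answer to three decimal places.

1.000 Zr apfu

ZrO2: 67.64/123.222 = 0.54893 mol → 0.54893 mol Zr, 1.09786 mol O.
SiO2: 32.99/60.083 = 0.54907 mol → 0.54907 mol Si, 1.09814 mol O.
Total oxygen = 2.19600 mol. Normalization factor = 4/2.19600 = 1.82149.
Zr per 4 O = 0.54893 × 1.82149 = 1.000.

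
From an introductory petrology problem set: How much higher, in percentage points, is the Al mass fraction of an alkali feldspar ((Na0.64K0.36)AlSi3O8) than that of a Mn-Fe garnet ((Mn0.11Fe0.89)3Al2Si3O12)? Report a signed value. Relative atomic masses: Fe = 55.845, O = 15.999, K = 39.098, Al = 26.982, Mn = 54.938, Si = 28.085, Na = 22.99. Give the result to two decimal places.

-0.78 percentage points

First mineral: 26.982 g Al in 268.018 g formula = 10.07 wt% Al.
Second mineral: 53.964 g Al in 497.443 g formula = 10.85 wt% Al.
10.07% − 10.85% gives a difference of -0.78 percentage points.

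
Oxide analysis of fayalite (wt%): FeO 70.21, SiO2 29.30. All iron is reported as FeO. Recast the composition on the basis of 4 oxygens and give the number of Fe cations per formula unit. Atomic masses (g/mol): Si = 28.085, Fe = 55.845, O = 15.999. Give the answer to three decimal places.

2.002 Fe apfu

FeO: 70.21/71.844 = 0.97726 mol → 0.97726 mol Fe, 0.97726 mol O.
SiO2: 29.30/60.083 = 0.48766 mol → 0.48766 mol Si, 0.97532 mol O.
Total oxygen = 1.95258 mol. Normalization factor = 4/1.95258 = 2.04857.
Fe per 4 O = 0.97726 × 2.04857 = 2.002.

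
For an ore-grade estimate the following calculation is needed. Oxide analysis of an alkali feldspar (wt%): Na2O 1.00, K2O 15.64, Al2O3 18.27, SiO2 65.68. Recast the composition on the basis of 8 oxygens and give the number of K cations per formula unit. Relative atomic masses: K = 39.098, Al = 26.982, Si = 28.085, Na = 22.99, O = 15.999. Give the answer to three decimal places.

Na2O (M=61.979): mol = 0.01613; Na = 0.03226, O = 0.01613.
K2O (M=94.195): mol = 0.16604; K = 0.33208, O = 0.16604.
Al2O3 (M=101.961): mol = 0.17919; Al = 0.35838, O = 0.53757.
SiO2 (M=60.083): mol = 1.09315; Si = 1.09315, O = 2.18630.
ΣO = 2.90604; factor = 8/ΣO = 2.75289.
K apfu = 0.33208 × 2.75289 = 0.914.

0.914 K apfu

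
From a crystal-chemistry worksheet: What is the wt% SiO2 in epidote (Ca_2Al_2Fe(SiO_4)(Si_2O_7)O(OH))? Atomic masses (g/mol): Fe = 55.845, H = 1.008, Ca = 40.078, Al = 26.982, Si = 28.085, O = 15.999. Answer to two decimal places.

37.30 wt%

Molar mass of Ca_2Al_2Fe(SiO_4)(Si_2O_7)O(OH) = 2×40.078 + 2×26.982 + 1×55.845 + 3×28.085 + 13×15.999 + 1×1.008 = 483.215 g/mol.
Each formula unit contains 3 Si, equivalent to 3/1 = 3.0000 mol SiO2.
M(SiO2) = 1×28.085 + 2×15.999 = 60.083 g/mol.
Mass of SiO2 per formula unit = 3.0000 × 60.083 = 180.249 g.
SiO2 wt% = 180.249 / 483.215 × 100 = 37.30%.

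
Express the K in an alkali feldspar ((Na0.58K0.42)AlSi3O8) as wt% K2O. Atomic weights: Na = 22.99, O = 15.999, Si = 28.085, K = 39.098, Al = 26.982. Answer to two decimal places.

M((Na0.58K0.42)AlSi3O8) = 268.984 g/mol; M(K2O) = 94.195 g/mol.
Moles K2O per formula unit = 0.42 K ÷ 2 = 0.2100.
K2O fraction = (0.2100 × 94.195) / 268.984 = 19.781/268.984 = 0.0735.

7.35 wt%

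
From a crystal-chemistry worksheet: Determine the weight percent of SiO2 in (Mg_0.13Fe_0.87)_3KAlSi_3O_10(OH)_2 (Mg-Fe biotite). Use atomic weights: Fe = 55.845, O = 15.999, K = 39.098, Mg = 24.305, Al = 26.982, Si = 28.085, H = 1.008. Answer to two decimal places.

M((Mg_0.13Fe_0.87)_3KAlSi_3O_10(OH)_2) = 499.573 g/mol; M(SiO2) = 60.083 g/mol.
Moles SiO2 per formula unit = 3 Si ÷ 1 = 3.0000.
SiO2 fraction = (3.0000 × 60.083) / 499.573 = 180.249/499.573 = 0.3608.

36.08 wt%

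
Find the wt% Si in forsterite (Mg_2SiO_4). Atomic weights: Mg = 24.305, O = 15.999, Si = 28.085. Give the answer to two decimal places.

19.96 mass %

Formula mass = 2×24.305 + 1×28.085 + 4×15.999 = 140.691 g/mol, of which 28.085 g is Si.
So Si makes up 28.085/140.691 = 0.1996 of the mass, i.e. 19.96%.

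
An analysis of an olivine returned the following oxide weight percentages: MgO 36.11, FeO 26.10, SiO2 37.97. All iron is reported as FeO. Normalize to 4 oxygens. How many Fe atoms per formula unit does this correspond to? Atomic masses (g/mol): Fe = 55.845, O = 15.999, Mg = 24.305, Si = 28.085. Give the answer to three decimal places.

36.11 wt% MgO ÷ 40.304 g/mol = 0.89594 mol, giving 0.89594 Mg and 0.89594 O.
26.10 wt% FeO ÷ 71.844 g/mol = 0.36329 mol, giving 0.36329 Fe and 0.36329 O.
37.97 wt% SiO2 ÷ 60.083 g/mol = 0.63196 mol, giving 0.63196 Si and 1.26392 O.
Oxygen sums to 2.52315; scaling by 4/2.52315 = 1.58532 puts the formula on 4 O.
Fe: 0.36329 × 1.58532 = 0.576 atoms per formula unit.

0.576 Fe apfu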